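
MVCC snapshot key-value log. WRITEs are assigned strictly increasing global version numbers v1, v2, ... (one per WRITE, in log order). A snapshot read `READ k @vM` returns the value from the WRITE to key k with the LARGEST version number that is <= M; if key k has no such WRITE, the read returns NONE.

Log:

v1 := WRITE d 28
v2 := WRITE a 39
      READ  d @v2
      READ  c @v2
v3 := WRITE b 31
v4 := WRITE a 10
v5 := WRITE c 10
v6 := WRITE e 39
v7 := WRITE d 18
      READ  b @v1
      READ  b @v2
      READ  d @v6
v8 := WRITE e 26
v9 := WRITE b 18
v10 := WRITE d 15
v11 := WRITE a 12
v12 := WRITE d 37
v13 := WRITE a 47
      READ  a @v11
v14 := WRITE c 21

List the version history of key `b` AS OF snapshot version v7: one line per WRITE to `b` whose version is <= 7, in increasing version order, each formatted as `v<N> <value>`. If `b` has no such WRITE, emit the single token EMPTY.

Scan writes for key=b with version <= 7:
  v1 WRITE d 28 -> skip
  v2 WRITE a 39 -> skip
  v3 WRITE b 31 -> keep
  v4 WRITE a 10 -> skip
  v5 WRITE c 10 -> skip
  v6 WRITE e 39 -> skip
  v7 WRITE d 18 -> skip
  v8 WRITE e 26 -> skip
  v9 WRITE b 18 -> drop (> snap)
  v10 WRITE d 15 -> skip
  v11 WRITE a 12 -> skip
  v12 WRITE d 37 -> skip
  v13 WRITE a 47 -> skip
  v14 WRITE c 21 -> skip
Collected: [(3, 31)]

Answer: v3 31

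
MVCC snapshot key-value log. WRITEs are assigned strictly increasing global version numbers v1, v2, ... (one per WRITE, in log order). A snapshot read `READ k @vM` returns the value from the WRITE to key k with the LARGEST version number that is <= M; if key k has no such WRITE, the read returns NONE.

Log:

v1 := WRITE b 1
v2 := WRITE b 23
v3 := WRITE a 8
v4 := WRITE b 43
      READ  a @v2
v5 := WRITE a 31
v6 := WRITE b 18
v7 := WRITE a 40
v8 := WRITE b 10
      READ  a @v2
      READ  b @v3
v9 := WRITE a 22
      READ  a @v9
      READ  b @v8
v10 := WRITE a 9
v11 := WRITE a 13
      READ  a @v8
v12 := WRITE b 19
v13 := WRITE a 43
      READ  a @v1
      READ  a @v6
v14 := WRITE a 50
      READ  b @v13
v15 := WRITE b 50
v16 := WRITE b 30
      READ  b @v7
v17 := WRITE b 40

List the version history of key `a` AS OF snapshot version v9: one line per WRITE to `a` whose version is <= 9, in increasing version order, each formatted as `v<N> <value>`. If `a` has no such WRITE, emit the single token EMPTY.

Answer: v3 8
v5 31
v7 40
v9 22

Derivation:
Scan writes for key=a with version <= 9:
  v1 WRITE b 1 -> skip
  v2 WRITE b 23 -> skip
  v3 WRITE a 8 -> keep
  v4 WRITE b 43 -> skip
  v5 WRITE a 31 -> keep
  v6 WRITE b 18 -> skip
  v7 WRITE a 40 -> keep
  v8 WRITE b 10 -> skip
  v9 WRITE a 22 -> keep
  v10 WRITE a 9 -> drop (> snap)
  v11 WRITE a 13 -> drop (> snap)
  v12 WRITE b 19 -> skip
  v13 WRITE a 43 -> drop (> snap)
  v14 WRITE a 50 -> drop (> snap)
  v15 WRITE b 50 -> skip
  v16 WRITE b 30 -> skip
  v17 WRITE b 40 -> skip
Collected: [(3, 8), (5, 31), (7, 40), (9, 22)]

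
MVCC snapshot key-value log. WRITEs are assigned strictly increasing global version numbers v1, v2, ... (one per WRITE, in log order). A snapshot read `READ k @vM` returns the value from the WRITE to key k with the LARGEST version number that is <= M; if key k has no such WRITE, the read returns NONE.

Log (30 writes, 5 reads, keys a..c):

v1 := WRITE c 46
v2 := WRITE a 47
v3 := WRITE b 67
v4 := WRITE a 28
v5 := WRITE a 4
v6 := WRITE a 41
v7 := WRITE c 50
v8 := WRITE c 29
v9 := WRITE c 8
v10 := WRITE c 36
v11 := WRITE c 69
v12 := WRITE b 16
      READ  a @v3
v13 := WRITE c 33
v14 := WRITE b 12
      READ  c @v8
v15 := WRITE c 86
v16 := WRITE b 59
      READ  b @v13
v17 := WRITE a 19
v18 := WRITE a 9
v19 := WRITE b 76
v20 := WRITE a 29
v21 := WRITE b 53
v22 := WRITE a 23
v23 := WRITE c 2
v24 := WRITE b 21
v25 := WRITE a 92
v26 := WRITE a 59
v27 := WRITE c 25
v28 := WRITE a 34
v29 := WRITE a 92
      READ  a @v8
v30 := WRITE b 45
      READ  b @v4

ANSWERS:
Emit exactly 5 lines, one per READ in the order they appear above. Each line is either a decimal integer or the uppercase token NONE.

v1: WRITE c=46  (c history now [(1, 46)])
v2: WRITE a=47  (a history now [(2, 47)])
v3: WRITE b=67  (b history now [(3, 67)])
v4: WRITE a=28  (a history now [(2, 47), (4, 28)])
v5: WRITE a=4  (a history now [(2, 47), (4, 28), (5, 4)])
v6: WRITE a=41  (a history now [(2, 47), (4, 28), (5, 4), (6, 41)])
v7: WRITE c=50  (c history now [(1, 46), (7, 50)])
v8: WRITE c=29  (c history now [(1, 46), (7, 50), (8, 29)])
v9: WRITE c=8  (c history now [(1, 46), (7, 50), (8, 29), (9, 8)])
v10: WRITE c=36  (c history now [(1, 46), (7, 50), (8, 29), (9, 8), (10, 36)])
v11: WRITE c=69  (c history now [(1, 46), (7, 50), (8, 29), (9, 8), (10, 36), (11, 69)])
v12: WRITE b=16  (b history now [(3, 67), (12, 16)])
READ a @v3: history=[(2, 47), (4, 28), (5, 4), (6, 41)] -> pick v2 -> 47
v13: WRITE c=33  (c history now [(1, 46), (7, 50), (8, 29), (9, 8), (10, 36), (11, 69), (13, 33)])
v14: WRITE b=12  (b history now [(3, 67), (12, 16), (14, 12)])
READ c @v8: history=[(1, 46), (7, 50), (8, 29), (9, 8), (10, 36), (11, 69), (13, 33)] -> pick v8 -> 29
v15: WRITE c=86  (c history now [(1, 46), (7, 50), (8, 29), (9, 8), (10, 36), (11, 69), (13, 33), (15, 86)])
v16: WRITE b=59  (b history now [(3, 67), (12, 16), (14, 12), (16, 59)])
READ b @v13: history=[(3, 67), (12, 16), (14, 12), (16, 59)] -> pick v12 -> 16
v17: WRITE a=19  (a history now [(2, 47), (4, 28), (5, 4), (6, 41), (17, 19)])
v18: WRITE a=9  (a history now [(2, 47), (4, 28), (5, 4), (6, 41), (17, 19), (18, 9)])
v19: WRITE b=76  (b history now [(3, 67), (12, 16), (14, 12), (16, 59), (19, 76)])
v20: WRITE a=29  (a history now [(2, 47), (4, 28), (5, 4), (6, 41), (17, 19), (18, 9), (20, 29)])
v21: WRITE b=53  (b history now [(3, 67), (12, 16), (14, 12), (16, 59), (19, 76), (21, 53)])
v22: WRITE a=23  (a history now [(2, 47), (4, 28), (5, 4), (6, 41), (17, 19), (18, 9), (20, 29), (22, 23)])
v23: WRITE c=2  (c history now [(1, 46), (7, 50), (8, 29), (9, 8), (10, 36), (11, 69), (13, 33), (15, 86), (23, 2)])
v24: WRITE b=21  (b history now [(3, 67), (12, 16), (14, 12), (16, 59), (19, 76), (21, 53), (24, 21)])
v25: WRITE a=92  (a history now [(2, 47), (4, 28), (5, 4), (6, 41), (17, 19), (18, 9), (20, 29), (22, 23), (25, 92)])
v26: WRITE a=59  (a history now [(2, 47), (4, 28), (5, 4), (6, 41), (17, 19), (18, 9), (20, 29), (22, 23), (25, 92), (26, 59)])
v27: WRITE c=25  (c history now [(1, 46), (7, 50), (8, 29), (9, 8), (10, 36), (11, 69), (13, 33), (15, 86), (23, 2), (27, 25)])
v28: WRITE a=34  (a history now [(2, 47), (4, 28), (5, 4), (6, 41), (17, 19), (18, 9), (20, 29), (22, 23), (25, 92), (26, 59), (28, 34)])
v29: WRITE a=92  (a history now [(2, 47), (4, 28), (5, 4), (6, 41), (17, 19), (18, 9), (20, 29), (22, 23), (25, 92), (26, 59), (28, 34), (29, 92)])
READ a @v8: history=[(2, 47), (4, 28), (5, 4), (6, 41), (17, 19), (18, 9), (20, 29), (22, 23), (25, 92), (26, 59), (28, 34), (29, 92)] -> pick v6 -> 41
v30: WRITE b=45  (b history now [(3, 67), (12, 16), (14, 12), (16, 59), (19, 76), (21, 53), (24, 21), (30, 45)])
READ b @v4: history=[(3, 67), (12, 16), (14, 12), (16, 59), (19, 76), (21, 53), (24, 21), (30, 45)] -> pick v3 -> 67

Answer: 47
29
16
41
67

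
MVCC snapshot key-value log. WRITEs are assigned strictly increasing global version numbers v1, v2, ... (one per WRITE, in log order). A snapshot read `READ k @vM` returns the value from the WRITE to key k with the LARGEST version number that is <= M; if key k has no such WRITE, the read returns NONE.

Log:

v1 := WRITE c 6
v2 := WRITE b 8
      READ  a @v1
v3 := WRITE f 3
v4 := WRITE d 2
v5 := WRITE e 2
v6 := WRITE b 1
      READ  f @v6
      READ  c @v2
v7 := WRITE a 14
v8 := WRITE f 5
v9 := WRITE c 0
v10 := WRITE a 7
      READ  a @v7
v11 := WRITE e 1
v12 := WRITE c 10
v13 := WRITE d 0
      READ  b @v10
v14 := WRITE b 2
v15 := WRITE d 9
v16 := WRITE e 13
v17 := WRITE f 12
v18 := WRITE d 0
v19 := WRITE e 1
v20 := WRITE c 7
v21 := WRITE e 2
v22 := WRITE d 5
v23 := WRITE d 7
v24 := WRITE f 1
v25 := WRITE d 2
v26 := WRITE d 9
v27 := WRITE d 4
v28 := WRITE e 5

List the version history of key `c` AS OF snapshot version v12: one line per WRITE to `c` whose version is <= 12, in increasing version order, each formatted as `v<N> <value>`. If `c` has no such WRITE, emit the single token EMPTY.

Answer: v1 6
v9 0
v12 10

Derivation:
Scan writes for key=c with version <= 12:
  v1 WRITE c 6 -> keep
  v2 WRITE b 8 -> skip
  v3 WRITE f 3 -> skip
  v4 WRITE d 2 -> skip
  v5 WRITE e 2 -> skip
  v6 WRITE b 1 -> skip
  v7 WRITE a 14 -> skip
  v8 WRITE f 5 -> skip
  v9 WRITE c 0 -> keep
  v10 WRITE a 7 -> skip
  v11 WRITE e 1 -> skip
  v12 WRITE c 10 -> keep
  v13 WRITE d 0 -> skip
  v14 WRITE b 2 -> skip
  v15 WRITE d 9 -> skip
  v16 WRITE e 13 -> skip
  v17 WRITE f 12 -> skip
  v18 WRITE d 0 -> skip
  v19 WRITE e 1 -> skip
  v20 WRITE c 7 -> drop (> snap)
  v21 WRITE e 2 -> skip
  v22 WRITE d 5 -> skip
  v23 WRITE d 7 -> skip
  v24 WRITE f 1 -> skip
  v25 WRITE d 2 -> skip
  v26 WRITE d 9 -> skip
  v27 WRITE d 4 -> skip
  v28 WRITE e 5 -> skip
Collected: [(1, 6), (9, 0), (12, 10)]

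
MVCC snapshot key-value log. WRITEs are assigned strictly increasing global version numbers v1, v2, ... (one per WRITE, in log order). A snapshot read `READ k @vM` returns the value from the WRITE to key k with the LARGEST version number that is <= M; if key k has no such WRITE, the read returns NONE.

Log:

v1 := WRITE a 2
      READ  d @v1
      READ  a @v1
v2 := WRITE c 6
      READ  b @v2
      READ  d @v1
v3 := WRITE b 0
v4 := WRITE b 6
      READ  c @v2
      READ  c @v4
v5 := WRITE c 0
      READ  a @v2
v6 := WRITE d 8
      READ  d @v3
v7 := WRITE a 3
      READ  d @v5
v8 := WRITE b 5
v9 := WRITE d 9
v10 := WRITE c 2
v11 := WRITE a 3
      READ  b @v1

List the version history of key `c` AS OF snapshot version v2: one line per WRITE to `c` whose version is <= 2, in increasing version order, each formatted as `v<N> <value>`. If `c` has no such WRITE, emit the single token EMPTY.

Answer: v2 6

Derivation:
Scan writes for key=c with version <= 2:
  v1 WRITE a 2 -> skip
  v2 WRITE c 6 -> keep
  v3 WRITE b 0 -> skip
  v4 WRITE b 6 -> skip
  v5 WRITE c 0 -> drop (> snap)
  v6 WRITE d 8 -> skip
  v7 WRITE a 3 -> skip
  v8 WRITE b 5 -> skip
  v9 WRITE d 9 -> skip
  v10 WRITE c 2 -> drop (> snap)
  v11 WRITE a 3 -> skip
Collected: [(2, 6)]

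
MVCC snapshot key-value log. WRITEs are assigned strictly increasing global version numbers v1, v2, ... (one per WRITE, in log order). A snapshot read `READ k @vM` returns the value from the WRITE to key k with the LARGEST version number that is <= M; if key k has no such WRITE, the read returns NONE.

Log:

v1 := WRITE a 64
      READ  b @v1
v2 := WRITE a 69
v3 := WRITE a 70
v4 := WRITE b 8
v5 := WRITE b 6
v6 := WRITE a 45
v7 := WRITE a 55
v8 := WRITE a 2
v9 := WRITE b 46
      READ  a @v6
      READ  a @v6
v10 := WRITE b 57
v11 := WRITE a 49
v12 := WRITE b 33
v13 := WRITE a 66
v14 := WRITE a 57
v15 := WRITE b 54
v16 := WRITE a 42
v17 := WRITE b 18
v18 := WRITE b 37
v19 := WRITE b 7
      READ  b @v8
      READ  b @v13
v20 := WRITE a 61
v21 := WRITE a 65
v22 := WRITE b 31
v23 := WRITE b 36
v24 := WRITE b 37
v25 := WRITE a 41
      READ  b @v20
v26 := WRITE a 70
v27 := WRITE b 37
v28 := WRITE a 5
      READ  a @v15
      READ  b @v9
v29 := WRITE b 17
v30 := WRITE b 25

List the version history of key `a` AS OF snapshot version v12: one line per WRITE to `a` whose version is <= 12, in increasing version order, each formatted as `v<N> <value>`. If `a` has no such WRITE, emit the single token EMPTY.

Answer: v1 64
v2 69
v3 70
v6 45
v7 55
v8 2
v11 49

Derivation:
Scan writes for key=a with version <= 12:
  v1 WRITE a 64 -> keep
  v2 WRITE a 69 -> keep
  v3 WRITE a 70 -> keep
  v4 WRITE b 8 -> skip
  v5 WRITE b 6 -> skip
  v6 WRITE a 45 -> keep
  v7 WRITE a 55 -> keep
  v8 WRITE a 2 -> keep
  v9 WRITE b 46 -> skip
  v10 WRITE b 57 -> skip
  v11 WRITE a 49 -> keep
  v12 WRITE b 33 -> skip
  v13 WRITE a 66 -> drop (> snap)
  v14 WRITE a 57 -> drop (> snap)
  v15 WRITE b 54 -> skip
  v16 WRITE a 42 -> drop (> snap)
  v17 WRITE b 18 -> skip
  v18 WRITE b 37 -> skip
  v19 WRITE b 7 -> skip
  v20 WRITE a 61 -> drop (> snap)
  v21 WRITE a 65 -> drop (> snap)
  v22 WRITE b 31 -> skip
  v23 WRITE b 36 -> skip
  v24 WRITE b 37 -> skip
  v25 WRITE a 41 -> drop (> snap)
  v26 WRITE a 70 -> drop (> snap)
  v27 WRITE b 37 -> skip
  v28 WRITE a 5 -> drop (> snap)
  v29 WRITE b 17 -> skip
  v30 WRITE b 25 -> skip
Collected: [(1, 64), (2, 69), (3, 70), (6, 45), (7, 55), (8, 2), (11, 49)]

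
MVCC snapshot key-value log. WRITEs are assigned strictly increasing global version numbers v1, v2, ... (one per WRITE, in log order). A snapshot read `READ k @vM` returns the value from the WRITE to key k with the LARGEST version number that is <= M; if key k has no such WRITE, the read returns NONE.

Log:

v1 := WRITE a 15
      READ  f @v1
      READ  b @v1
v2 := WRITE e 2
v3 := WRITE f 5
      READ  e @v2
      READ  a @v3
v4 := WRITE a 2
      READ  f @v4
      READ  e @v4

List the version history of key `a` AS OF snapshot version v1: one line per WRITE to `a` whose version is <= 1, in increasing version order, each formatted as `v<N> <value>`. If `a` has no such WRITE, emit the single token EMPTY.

Scan writes for key=a with version <= 1:
  v1 WRITE a 15 -> keep
  v2 WRITE e 2 -> skip
  v3 WRITE f 5 -> skip
  v4 WRITE a 2 -> drop (> snap)
Collected: [(1, 15)]

Answer: v1 15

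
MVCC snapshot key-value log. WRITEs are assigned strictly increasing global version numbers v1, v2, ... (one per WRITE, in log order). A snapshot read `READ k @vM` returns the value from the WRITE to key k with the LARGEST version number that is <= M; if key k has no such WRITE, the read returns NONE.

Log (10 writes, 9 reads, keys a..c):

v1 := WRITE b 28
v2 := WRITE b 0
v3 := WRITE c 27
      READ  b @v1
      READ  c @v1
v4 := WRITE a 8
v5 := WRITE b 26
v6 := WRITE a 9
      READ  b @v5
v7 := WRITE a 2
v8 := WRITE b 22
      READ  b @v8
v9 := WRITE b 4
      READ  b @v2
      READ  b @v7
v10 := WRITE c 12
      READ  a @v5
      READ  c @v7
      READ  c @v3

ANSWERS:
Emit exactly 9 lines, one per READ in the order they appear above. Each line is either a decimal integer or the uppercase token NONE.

Answer: 28
NONE
26
22
0
26
8
27
27

Derivation:
v1: WRITE b=28  (b history now [(1, 28)])
v2: WRITE b=0  (b history now [(1, 28), (2, 0)])
v3: WRITE c=27  (c history now [(3, 27)])
READ b @v1: history=[(1, 28), (2, 0)] -> pick v1 -> 28
READ c @v1: history=[(3, 27)] -> no version <= 1 -> NONE
v4: WRITE a=8  (a history now [(4, 8)])
v5: WRITE b=26  (b history now [(1, 28), (2, 0), (5, 26)])
v6: WRITE a=9  (a history now [(4, 8), (6, 9)])
READ b @v5: history=[(1, 28), (2, 0), (5, 26)] -> pick v5 -> 26
v7: WRITE a=2  (a history now [(4, 8), (6, 9), (7, 2)])
v8: WRITE b=22  (b history now [(1, 28), (2, 0), (5, 26), (8, 22)])
READ b @v8: history=[(1, 28), (2, 0), (5, 26), (8, 22)] -> pick v8 -> 22
v9: WRITE b=4  (b history now [(1, 28), (2, 0), (5, 26), (8, 22), (9, 4)])
READ b @v2: history=[(1, 28), (2, 0), (5, 26), (8, 22), (9, 4)] -> pick v2 -> 0
READ b @v7: history=[(1, 28), (2, 0), (5, 26), (8, 22), (9, 4)] -> pick v5 -> 26
v10: WRITE c=12  (c history now [(3, 27), (10, 12)])
READ a @v5: history=[(4, 8), (6, 9), (7, 2)] -> pick v4 -> 8
READ c @v7: history=[(3, 27), (10, 12)] -> pick v3 -> 27
READ c @v3: history=[(3, 27), (10, 12)] -> pick v3 -> 27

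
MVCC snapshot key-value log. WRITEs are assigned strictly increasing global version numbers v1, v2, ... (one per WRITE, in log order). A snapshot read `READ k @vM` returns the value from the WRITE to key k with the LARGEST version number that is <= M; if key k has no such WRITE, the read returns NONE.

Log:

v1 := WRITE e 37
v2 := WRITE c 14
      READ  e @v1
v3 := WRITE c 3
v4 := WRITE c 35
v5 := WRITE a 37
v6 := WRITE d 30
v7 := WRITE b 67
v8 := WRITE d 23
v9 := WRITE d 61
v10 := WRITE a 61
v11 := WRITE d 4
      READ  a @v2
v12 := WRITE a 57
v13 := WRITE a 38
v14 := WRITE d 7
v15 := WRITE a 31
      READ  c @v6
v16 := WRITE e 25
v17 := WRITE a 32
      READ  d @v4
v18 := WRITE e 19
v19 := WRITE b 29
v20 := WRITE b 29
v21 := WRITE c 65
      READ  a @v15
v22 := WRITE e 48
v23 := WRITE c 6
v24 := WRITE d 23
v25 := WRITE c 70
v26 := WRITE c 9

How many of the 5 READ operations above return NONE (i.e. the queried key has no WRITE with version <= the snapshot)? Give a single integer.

v1: WRITE e=37  (e history now [(1, 37)])
v2: WRITE c=14  (c history now [(2, 14)])
READ e @v1: history=[(1, 37)] -> pick v1 -> 37
v3: WRITE c=3  (c history now [(2, 14), (3, 3)])
v4: WRITE c=35  (c history now [(2, 14), (3, 3), (4, 35)])
v5: WRITE a=37  (a history now [(5, 37)])
v6: WRITE d=30  (d history now [(6, 30)])
v7: WRITE b=67  (b history now [(7, 67)])
v8: WRITE d=23  (d history now [(6, 30), (8, 23)])
v9: WRITE d=61  (d history now [(6, 30), (8, 23), (9, 61)])
v10: WRITE a=61  (a history now [(5, 37), (10, 61)])
v11: WRITE d=4  (d history now [(6, 30), (8, 23), (9, 61), (11, 4)])
READ a @v2: history=[(5, 37), (10, 61)] -> no version <= 2 -> NONE
v12: WRITE a=57  (a history now [(5, 37), (10, 61), (12, 57)])
v13: WRITE a=38  (a history now [(5, 37), (10, 61), (12, 57), (13, 38)])
v14: WRITE d=7  (d history now [(6, 30), (8, 23), (9, 61), (11, 4), (14, 7)])
v15: WRITE a=31  (a history now [(5, 37), (10, 61), (12, 57), (13, 38), (15, 31)])
READ c @v6: history=[(2, 14), (3, 3), (4, 35)] -> pick v4 -> 35
v16: WRITE e=25  (e history now [(1, 37), (16, 25)])
v17: WRITE a=32  (a history now [(5, 37), (10, 61), (12, 57), (13, 38), (15, 31), (17, 32)])
READ d @v4: history=[(6, 30), (8, 23), (9, 61), (11, 4), (14, 7)] -> no version <= 4 -> NONE
v18: WRITE e=19  (e history now [(1, 37), (16, 25), (18, 19)])
v19: WRITE b=29  (b history now [(7, 67), (19, 29)])
v20: WRITE b=29  (b history now [(7, 67), (19, 29), (20, 29)])
v21: WRITE c=65  (c history now [(2, 14), (3, 3), (4, 35), (21, 65)])
READ a @v15: history=[(5, 37), (10, 61), (12, 57), (13, 38), (15, 31), (17, 32)] -> pick v15 -> 31
v22: WRITE e=48  (e history now [(1, 37), (16, 25), (18, 19), (22, 48)])
v23: WRITE c=6  (c history now [(2, 14), (3, 3), (4, 35), (21, 65), (23, 6)])
v24: WRITE d=23  (d history now [(6, 30), (8, 23), (9, 61), (11, 4), (14, 7), (24, 23)])
v25: WRITE c=70  (c history now [(2, 14), (3, 3), (4, 35), (21, 65), (23, 6), (25, 70)])
v26: WRITE c=9  (c history now [(2, 14), (3, 3), (4, 35), (21, 65), (23, 6), (25, 70), (26, 9)])
Read results in order: ['37', 'NONE', '35', 'NONE', '31']
NONE count = 2

Answer: 2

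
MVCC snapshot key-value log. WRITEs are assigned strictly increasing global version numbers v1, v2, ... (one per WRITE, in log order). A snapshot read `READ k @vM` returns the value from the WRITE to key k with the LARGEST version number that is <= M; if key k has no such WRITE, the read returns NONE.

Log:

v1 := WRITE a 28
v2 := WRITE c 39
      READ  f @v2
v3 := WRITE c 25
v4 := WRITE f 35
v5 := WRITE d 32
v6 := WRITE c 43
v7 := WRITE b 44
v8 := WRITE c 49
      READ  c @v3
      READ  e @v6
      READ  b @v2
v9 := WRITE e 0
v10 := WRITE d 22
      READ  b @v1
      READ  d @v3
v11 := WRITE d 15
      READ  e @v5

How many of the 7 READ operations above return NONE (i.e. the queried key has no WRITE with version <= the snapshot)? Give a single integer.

Answer: 6

Derivation:
v1: WRITE a=28  (a history now [(1, 28)])
v2: WRITE c=39  (c history now [(2, 39)])
READ f @v2: history=[] -> no version <= 2 -> NONE
v3: WRITE c=25  (c history now [(2, 39), (3, 25)])
v4: WRITE f=35  (f history now [(4, 35)])
v5: WRITE d=32  (d history now [(5, 32)])
v6: WRITE c=43  (c history now [(2, 39), (3, 25), (6, 43)])
v7: WRITE b=44  (b history now [(7, 44)])
v8: WRITE c=49  (c history now [(2, 39), (3, 25), (6, 43), (8, 49)])
READ c @v3: history=[(2, 39), (3, 25), (6, 43), (8, 49)] -> pick v3 -> 25
READ e @v6: history=[] -> no version <= 6 -> NONE
READ b @v2: history=[(7, 44)] -> no version <= 2 -> NONE
v9: WRITE e=0  (e history now [(9, 0)])
v10: WRITE d=22  (d history now [(5, 32), (10, 22)])
READ b @v1: history=[(7, 44)] -> no version <= 1 -> NONE
READ d @v3: history=[(5, 32), (10, 22)] -> no version <= 3 -> NONE
v11: WRITE d=15  (d history now [(5, 32), (10, 22), (11, 15)])
READ e @v5: history=[(9, 0)] -> no version <= 5 -> NONE
Read results in order: ['NONE', '25', 'NONE', 'NONE', 'NONE', 'NONE', 'NONE']
NONE count = 6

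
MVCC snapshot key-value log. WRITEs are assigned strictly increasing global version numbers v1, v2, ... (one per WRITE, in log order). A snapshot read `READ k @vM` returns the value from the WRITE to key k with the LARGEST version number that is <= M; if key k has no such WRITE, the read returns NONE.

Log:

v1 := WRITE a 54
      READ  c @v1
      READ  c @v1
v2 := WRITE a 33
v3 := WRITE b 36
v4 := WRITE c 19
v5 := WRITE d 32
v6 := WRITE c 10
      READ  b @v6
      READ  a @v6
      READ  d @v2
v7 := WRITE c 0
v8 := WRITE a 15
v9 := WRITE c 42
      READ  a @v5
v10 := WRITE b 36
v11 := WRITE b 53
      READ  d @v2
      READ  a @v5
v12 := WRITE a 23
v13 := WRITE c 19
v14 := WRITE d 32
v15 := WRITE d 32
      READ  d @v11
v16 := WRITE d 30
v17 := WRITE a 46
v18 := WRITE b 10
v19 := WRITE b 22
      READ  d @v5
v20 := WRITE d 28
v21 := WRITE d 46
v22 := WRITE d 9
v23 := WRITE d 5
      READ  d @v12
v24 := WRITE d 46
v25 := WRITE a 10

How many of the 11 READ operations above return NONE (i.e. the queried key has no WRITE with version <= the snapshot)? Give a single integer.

Answer: 4

Derivation:
v1: WRITE a=54  (a history now [(1, 54)])
READ c @v1: history=[] -> no version <= 1 -> NONE
READ c @v1: history=[] -> no version <= 1 -> NONE
v2: WRITE a=33  (a history now [(1, 54), (2, 33)])
v3: WRITE b=36  (b history now [(3, 36)])
v4: WRITE c=19  (c history now [(4, 19)])
v5: WRITE d=32  (d history now [(5, 32)])
v6: WRITE c=10  (c history now [(4, 19), (6, 10)])
READ b @v6: history=[(3, 36)] -> pick v3 -> 36
READ a @v6: history=[(1, 54), (2, 33)] -> pick v2 -> 33
READ d @v2: history=[(5, 32)] -> no version <= 2 -> NONE
v7: WRITE c=0  (c history now [(4, 19), (6, 10), (7, 0)])
v8: WRITE a=15  (a history now [(1, 54), (2, 33), (8, 15)])
v9: WRITE c=42  (c history now [(4, 19), (6, 10), (7, 0), (9, 42)])
READ a @v5: history=[(1, 54), (2, 33), (8, 15)] -> pick v2 -> 33
v10: WRITE b=36  (b history now [(3, 36), (10, 36)])
v11: WRITE b=53  (b history now [(3, 36), (10, 36), (11, 53)])
READ d @v2: history=[(5, 32)] -> no version <= 2 -> NONE
READ a @v5: history=[(1, 54), (2, 33), (8, 15)] -> pick v2 -> 33
v12: WRITE a=23  (a history now [(1, 54), (2, 33), (8, 15), (12, 23)])
v13: WRITE c=19  (c history now [(4, 19), (6, 10), (7, 0), (9, 42), (13, 19)])
v14: WRITE d=32  (d history now [(5, 32), (14, 32)])
v15: WRITE d=32  (d history now [(5, 32), (14, 32), (15, 32)])
READ d @v11: history=[(5, 32), (14, 32), (15, 32)] -> pick v5 -> 32
v16: WRITE d=30  (d history now [(5, 32), (14, 32), (15, 32), (16, 30)])
v17: WRITE a=46  (a history now [(1, 54), (2, 33), (8, 15), (12, 23), (17, 46)])
v18: WRITE b=10  (b history now [(3, 36), (10, 36), (11, 53), (18, 10)])
v19: WRITE b=22  (b history now [(3, 36), (10, 36), (11, 53), (18, 10), (19, 22)])
READ d @v5: history=[(5, 32), (14, 32), (15, 32), (16, 30)] -> pick v5 -> 32
v20: WRITE d=28  (d history now [(5, 32), (14, 32), (15, 32), (16, 30), (20, 28)])
v21: WRITE d=46  (d history now [(5, 32), (14, 32), (15, 32), (16, 30), (20, 28), (21, 46)])
v22: WRITE d=9  (d history now [(5, 32), (14, 32), (15, 32), (16, 30), (20, 28), (21, 46), (22, 9)])
v23: WRITE d=5  (d history now [(5, 32), (14, 32), (15, 32), (16, 30), (20, 28), (21, 46), (22, 9), (23, 5)])
READ d @v12: history=[(5, 32), (14, 32), (15, 32), (16, 30), (20, 28), (21, 46), (22, 9), (23, 5)] -> pick v5 -> 32
v24: WRITE d=46  (d history now [(5, 32), (14, 32), (15, 32), (16, 30), (20, 28), (21, 46), (22, 9), (23, 5), (24, 46)])
v25: WRITE a=10  (a history now [(1, 54), (2, 33), (8, 15), (12, 23), (17, 46), (25, 10)])
Read results in order: ['NONE', 'NONE', '36', '33', 'NONE', '33', 'NONE', '33', '32', '32', '32']
NONE count = 4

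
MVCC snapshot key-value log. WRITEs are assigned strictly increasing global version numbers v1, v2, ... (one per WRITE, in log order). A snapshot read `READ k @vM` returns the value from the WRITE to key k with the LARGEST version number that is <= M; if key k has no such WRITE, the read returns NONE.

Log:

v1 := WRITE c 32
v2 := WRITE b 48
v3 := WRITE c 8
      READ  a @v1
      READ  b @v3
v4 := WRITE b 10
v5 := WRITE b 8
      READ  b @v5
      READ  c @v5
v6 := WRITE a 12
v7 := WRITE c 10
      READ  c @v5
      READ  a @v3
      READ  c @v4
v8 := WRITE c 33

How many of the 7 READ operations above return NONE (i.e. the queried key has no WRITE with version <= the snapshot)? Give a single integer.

v1: WRITE c=32  (c history now [(1, 32)])
v2: WRITE b=48  (b history now [(2, 48)])
v3: WRITE c=8  (c history now [(1, 32), (3, 8)])
READ a @v1: history=[] -> no version <= 1 -> NONE
READ b @v3: history=[(2, 48)] -> pick v2 -> 48
v4: WRITE b=10  (b history now [(2, 48), (4, 10)])
v5: WRITE b=8  (b history now [(2, 48), (4, 10), (5, 8)])
READ b @v5: history=[(2, 48), (4, 10), (5, 8)] -> pick v5 -> 8
READ c @v5: history=[(1, 32), (3, 8)] -> pick v3 -> 8
v6: WRITE a=12  (a history now [(6, 12)])
v7: WRITE c=10  (c history now [(1, 32), (3, 8), (7, 10)])
READ c @v5: history=[(1, 32), (3, 8), (7, 10)] -> pick v3 -> 8
READ a @v3: history=[(6, 12)] -> no version <= 3 -> NONE
READ c @v4: history=[(1, 32), (3, 8), (7, 10)] -> pick v3 -> 8
v8: WRITE c=33  (c history now [(1, 32), (3, 8), (7, 10), (8, 33)])
Read results in order: ['NONE', '48', '8', '8', '8', 'NONE', '8']
NONE count = 2

Answer: 2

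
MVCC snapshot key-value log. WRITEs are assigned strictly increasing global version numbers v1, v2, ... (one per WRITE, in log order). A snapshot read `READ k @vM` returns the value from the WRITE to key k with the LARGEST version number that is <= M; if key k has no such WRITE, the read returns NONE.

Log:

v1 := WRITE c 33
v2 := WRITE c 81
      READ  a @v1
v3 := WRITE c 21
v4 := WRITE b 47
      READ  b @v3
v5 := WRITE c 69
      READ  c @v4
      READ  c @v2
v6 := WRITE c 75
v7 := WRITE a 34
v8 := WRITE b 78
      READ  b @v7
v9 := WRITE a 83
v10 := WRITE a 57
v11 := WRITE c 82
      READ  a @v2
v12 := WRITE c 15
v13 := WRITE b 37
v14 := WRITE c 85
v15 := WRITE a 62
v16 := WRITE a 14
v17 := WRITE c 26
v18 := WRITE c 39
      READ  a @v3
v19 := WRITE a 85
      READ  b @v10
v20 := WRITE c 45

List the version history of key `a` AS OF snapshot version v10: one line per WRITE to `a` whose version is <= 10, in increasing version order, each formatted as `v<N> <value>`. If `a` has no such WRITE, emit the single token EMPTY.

Scan writes for key=a with version <= 10:
  v1 WRITE c 33 -> skip
  v2 WRITE c 81 -> skip
  v3 WRITE c 21 -> skip
  v4 WRITE b 47 -> skip
  v5 WRITE c 69 -> skip
  v6 WRITE c 75 -> skip
  v7 WRITE a 34 -> keep
  v8 WRITE b 78 -> skip
  v9 WRITE a 83 -> keep
  v10 WRITE a 57 -> keep
  v11 WRITE c 82 -> skip
  v12 WRITE c 15 -> skip
  v13 WRITE b 37 -> skip
  v14 WRITE c 85 -> skip
  v15 WRITE a 62 -> drop (> snap)
  v16 WRITE a 14 -> drop (> snap)
  v17 WRITE c 26 -> skip
  v18 WRITE c 39 -> skip
  v19 WRITE a 85 -> drop (> snap)
  v20 WRITE c 45 -> skip
Collected: [(7, 34), (9, 83), (10, 57)]

Answer: v7 34
v9 83
v10 57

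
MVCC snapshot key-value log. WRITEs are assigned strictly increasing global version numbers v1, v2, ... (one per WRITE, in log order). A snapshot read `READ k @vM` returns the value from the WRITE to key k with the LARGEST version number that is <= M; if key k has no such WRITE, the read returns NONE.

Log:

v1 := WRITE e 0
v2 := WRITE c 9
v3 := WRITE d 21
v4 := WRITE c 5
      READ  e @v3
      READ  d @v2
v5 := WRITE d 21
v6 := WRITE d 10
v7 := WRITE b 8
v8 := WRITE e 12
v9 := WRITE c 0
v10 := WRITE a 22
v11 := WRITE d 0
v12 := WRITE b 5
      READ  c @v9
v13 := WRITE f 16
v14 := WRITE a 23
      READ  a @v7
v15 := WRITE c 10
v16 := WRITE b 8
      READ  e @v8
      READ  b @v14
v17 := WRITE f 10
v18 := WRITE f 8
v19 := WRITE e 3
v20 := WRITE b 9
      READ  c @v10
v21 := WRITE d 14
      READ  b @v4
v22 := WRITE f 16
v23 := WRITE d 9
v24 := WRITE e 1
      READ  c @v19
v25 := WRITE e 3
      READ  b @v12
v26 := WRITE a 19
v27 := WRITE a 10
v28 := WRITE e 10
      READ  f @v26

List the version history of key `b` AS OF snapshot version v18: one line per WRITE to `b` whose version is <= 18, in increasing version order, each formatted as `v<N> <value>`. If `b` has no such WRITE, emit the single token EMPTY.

Answer: v7 8
v12 5
v16 8

Derivation:
Scan writes for key=b with version <= 18:
  v1 WRITE e 0 -> skip
  v2 WRITE c 9 -> skip
  v3 WRITE d 21 -> skip
  v4 WRITE c 5 -> skip
  v5 WRITE d 21 -> skip
  v6 WRITE d 10 -> skip
  v7 WRITE b 8 -> keep
  v8 WRITE e 12 -> skip
  v9 WRITE c 0 -> skip
  v10 WRITE a 22 -> skip
  v11 WRITE d 0 -> skip
  v12 WRITE b 5 -> keep
  v13 WRITE f 16 -> skip
  v14 WRITE a 23 -> skip
  v15 WRITE c 10 -> skip
  v16 WRITE b 8 -> keep
  v17 WRITE f 10 -> skip
  v18 WRITE f 8 -> skip
  v19 WRITE e 3 -> skip
  v20 WRITE b 9 -> drop (> snap)
  v21 WRITE d 14 -> skip
  v22 WRITE f 16 -> skip
  v23 WRITE d 9 -> skip
  v24 WRITE e 1 -> skip
  v25 WRITE e 3 -> skip
  v26 WRITE a 19 -> skip
  v27 WRITE a 10 -> skip
  v28 WRITE e 10 -> skip
Collected: [(7, 8), (12, 5), (16, 8)]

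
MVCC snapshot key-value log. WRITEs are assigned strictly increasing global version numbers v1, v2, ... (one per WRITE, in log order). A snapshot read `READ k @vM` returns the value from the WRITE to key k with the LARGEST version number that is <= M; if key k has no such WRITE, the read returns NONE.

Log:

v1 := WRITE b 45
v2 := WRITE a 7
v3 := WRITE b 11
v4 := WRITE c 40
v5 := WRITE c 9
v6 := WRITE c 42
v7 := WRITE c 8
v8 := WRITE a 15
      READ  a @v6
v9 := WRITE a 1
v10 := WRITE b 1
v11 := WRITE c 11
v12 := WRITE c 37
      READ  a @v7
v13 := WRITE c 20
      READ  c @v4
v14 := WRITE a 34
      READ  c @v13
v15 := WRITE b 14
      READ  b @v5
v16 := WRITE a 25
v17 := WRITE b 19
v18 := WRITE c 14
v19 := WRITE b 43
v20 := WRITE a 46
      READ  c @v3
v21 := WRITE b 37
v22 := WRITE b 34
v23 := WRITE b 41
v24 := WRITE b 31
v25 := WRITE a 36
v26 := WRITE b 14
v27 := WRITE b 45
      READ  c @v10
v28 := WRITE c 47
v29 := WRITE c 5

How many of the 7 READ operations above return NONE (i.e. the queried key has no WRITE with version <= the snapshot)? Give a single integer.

Answer: 1

Derivation:
v1: WRITE b=45  (b history now [(1, 45)])
v2: WRITE a=7  (a history now [(2, 7)])
v3: WRITE b=11  (b history now [(1, 45), (3, 11)])
v4: WRITE c=40  (c history now [(4, 40)])
v5: WRITE c=9  (c history now [(4, 40), (5, 9)])
v6: WRITE c=42  (c history now [(4, 40), (5, 9), (6, 42)])
v7: WRITE c=8  (c history now [(4, 40), (5, 9), (6, 42), (7, 8)])
v8: WRITE a=15  (a history now [(2, 7), (8, 15)])
READ a @v6: history=[(2, 7), (8, 15)] -> pick v2 -> 7
v9: WRITE a=1  (a history now [(2, 7), (8, 15), (9, 1)])
v10: WRITE b=1  (b history now [(1, 45), (3, 11), (10, 1)])
v11: WRITE c=11  (c history now [(4, 40), (5, 9), (6, 42), (7, 8), (11, 11)])
v12: WRITE c=37  (c history now [(4, 40), (5, 9), (6, 42), (7, 8), (11, 11), (12, 37)])
READ a @v7: history=[(2, 7), (8, 15), (9, 1)] -> pick v2 -> 7
v13: WRITE c=20  (c history now [(4, 40), (5, 9), (6, 42), (7, 8), (11, 11), (12, 37), (13, 20)])
READ c @v4: history=[(4, 40), (5, 9), (6, 42), (7, 8), (11, 11), (12, 37), (13, 20)] -> pick v4 -> 40
v14: WRITE a=34  (a history now [(2, 7), (8, 15), (9, 1), (14, 34)])
READ c @v13: history=[(4, 40), (5, 9), (6, 42), (7, 8), (11, 11), (12, 37), (13, 20)] -> pick v13 -> 20
v15: WRITE b=14  (b history now [(1, 45), (3, 11), (10, 1), (15, 14)])
READ b @v5: history=[(1, 45), (3, 11), (10, 1), (15, 14)] -> pick v3 -> 11
v16: WRITE a=25  (a history now [(2, 7), (8, 15), (9, 1), (14, 34), (16, 25)])
v17: WRITE b=19  (b history now [(1, 45), (3, 11), (10, 1), (15, 14), (17, 19)])
v18: WRITE c=14  (c history now [(4, 40), (5, 9), (6, 42), (7, 8), (11, 11), (12, 37), (13, 20), (18, 14)])
v19: WRITE b=43  (b history now [(1, 45), (3, 11), (10, 1), (15, 14), (17, 19), (19, 43)])
v20: WRITE a=46  (a history now [(2, 7), (8, 15), (9, 1), (14, 34), (16, 25), (20, 46)])
READ c @v3: history=[(4, 40), (5, 9), (6, 42), (7, 8), (11, 11), (12, 37), (13, 20), (18, 14)] -> no version <= 3 -> NONE
v21: WRITE b=37  (b history now [(1, 45), (3, 11), (10, 1), (15, 14), (17, 19), (19, 43), (21, 37)])
v22: WRITE b=34  (b history now [(1, 45), (3, 11), (10, 1), (15, 14), (17, 19), (19, 43), (21, 37), (22, 34)])
v23: WRITE b=41  (b history now [(1, 45), (3, 11), (10, 1), (15, 14), (17, 19), (19, 43), (21, 37), (22, 34), (23, 41)])
v24: WRITE b=31  (b history now [(1, 45), (3, 11), (10, 1), (15, 14), (17, 19), (19, 43), (21, 37), (22, 34), (23, 41), (24, 31)])
v25: WRITE a=36  (a history now [(2, 7), (8, 15), (9, 1), (14, 34), (16, 25), (20, 46), (25, 36)])
v26: WRITE b=14  (b history now [(1, 45), (3, 11), (10, 1), (15, 14), (17, 19), (19, 43), (21, 37), (22, 34), (23, 41), (24, 31), (26, 14)])
v27: WRITE b=45  (b history now [(1, 45), (3, 11), (10, 1), (15, 14), (17, 19), (19, 43), (21, 37), (22, 34), (23, 41), (24, 31), (26, 14), (27, 45)])
READ c @v10: history=[(4, 40), (5, 9), (6, 42), (7, 8), (11, 11), (12, 37), (13, 20), (18, 14)] -> pick v7 -> 8
v28: WRITE c=47  (c history now [(4, 40), (5, 9), (6, 42), (7, 8), (11, 11), (12, 37), (13, 20), (18, 14), (28, 47)])
v29: WRITE c=5  (c history now [(4, 40), (5, 9), (6, 42), (7, 8), (11, 11), (12, 37), (13, 20), (18, 14), (28, 47), (29, 5)])
Read results in order: ['7', '7', '40', '20', '11', 'NONE', '8']
NONE count = 1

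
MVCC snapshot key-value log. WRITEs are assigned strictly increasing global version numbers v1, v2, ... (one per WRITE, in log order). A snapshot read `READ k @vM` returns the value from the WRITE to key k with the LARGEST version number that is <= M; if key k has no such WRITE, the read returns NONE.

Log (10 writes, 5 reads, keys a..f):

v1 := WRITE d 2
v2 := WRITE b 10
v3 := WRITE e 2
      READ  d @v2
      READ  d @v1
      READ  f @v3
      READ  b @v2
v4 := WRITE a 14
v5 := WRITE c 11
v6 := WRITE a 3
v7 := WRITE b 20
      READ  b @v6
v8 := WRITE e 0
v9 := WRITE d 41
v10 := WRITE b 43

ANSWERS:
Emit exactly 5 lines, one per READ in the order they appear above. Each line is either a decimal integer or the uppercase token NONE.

v1: WRITE d=2  (d history now [(1, 2)])
v2: WRITE b=10  (b history now [(2, 10)])
v3: WRITE e=2  (e history now [(3, 2)])
READ d @v2: history=[(1, 2)] -> pick v1 -> 2
READ d @v1: history=[(1, 2)] -> pick v1 -> 2
READ f @v3: history=[] -> no version <= 3 -> NONE
READ b @v2: history=[(2, 10)] -> pick v2 -> 10
v4: WRITE a=14  (a history now [(4, 14)])
v5: WRITE c=11  (c history now [(5, 11)])
v6: WRITE a=3  (a history now [(4, 14), (6, 3)])
v7: WRITE b=20  (b history now [(2, 10), (7, 20)])
READ b @v6: history=[(2, 10), (7, 20)] -> pick v2 -> 10
v8: WRITE e=0  (e history now [(3, 2), (8, 0)])
v9: WRITE d=41  (d history now [(1, 2), (9, 41)])
v10: WRITE b=43  (b history now [(2, 10), (7, 20), (10, 43)])

Answer: 2
2
NONE
10
10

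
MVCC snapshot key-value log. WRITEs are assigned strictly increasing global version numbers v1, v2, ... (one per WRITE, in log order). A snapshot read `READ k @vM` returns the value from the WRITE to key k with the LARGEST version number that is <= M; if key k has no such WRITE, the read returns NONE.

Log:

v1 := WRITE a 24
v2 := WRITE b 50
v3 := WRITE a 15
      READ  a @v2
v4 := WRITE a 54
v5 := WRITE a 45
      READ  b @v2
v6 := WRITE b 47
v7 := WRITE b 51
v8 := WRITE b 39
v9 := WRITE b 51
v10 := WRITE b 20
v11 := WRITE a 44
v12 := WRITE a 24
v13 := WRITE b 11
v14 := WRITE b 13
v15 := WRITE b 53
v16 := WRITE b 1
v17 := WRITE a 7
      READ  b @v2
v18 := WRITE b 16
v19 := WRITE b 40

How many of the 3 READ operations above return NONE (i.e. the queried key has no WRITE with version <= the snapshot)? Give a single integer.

v1: WRITE a=24  (a history now [(1, 24)])
v2: WRITE b=50  (b history now [(2, 50)])
v3: WRITE a=15  (a history now [(1, 24), (3, 15)])
READ a @v2: history=[(1, 24), (3, 15)] -> pick v1 -> 24
v4: WRITE a=54  (a history now [(1, 24), (3, 15), (4, 54)])
v5: WRITE a=45  (a history now [(1, 24), (3, 15), (4, 54), (5, 45)])
READ b @v2: history=[(2, 50)] -> pick v2 -> 50
v6: WRITE b=47  (b history now [(2, 50), (6, 47)])
v7: WRITE b=51  (b history now [(2, 50), (6, 47), (7, 51)])
v8: WRITE b=39  (b history now [(2, 50), (6, 47), (7, 51), (8, 39)])
v9: WRITE b=51  (b history now [(2, 50), (6, 47), (7, 51), (8, 39), (9, 51)])
v10: WRITE b=20  (b history now [(2, 50), (6, 47), (7, 51), (8, 39), (9, 51), (10, 20)])
v11: WRITE a=44  (a history now [(1, 24), (3, 15), (4, 54), (5, 45), (11, 44)])
v12: WRITE a=24  (a history now [(1, 24), (3, 15), (4, 54), (5, 45), (11, 44), (12, 24)])
v13: WRITE b=11  (b history now [(2, 50), (6, 47), (7, 51), (8, 39), (9, 51), (10, 20), (13, 11)])
v14: WRITE b=13  (b history now [(2, 50), (6, 47), (7, 51), (8, 39), (9, 51), (10, 20), (13, 11), (14, 13)])
v15: WRITE b=53  (b history now [(2, 50), (6, 47), (7, 51), (8, 39), (9, 51), (10, 20), (13, 11), (14, 13), (15, 53)])
v16: WRITE b=1  (b history now [(2, 50), (6, 47), (7, 51), (8, 39), (9, 51), (10, 20), (13, 11), (14, 13), (15, 53), (16, 1)])
v17: WRITE a=7  (a history now [(1, 24), (3, 15), (4, 54), (5, 45), (11, 44), (12, 24), (17, 7)])
READ b @v2: history=[(2, 50), (6, 47), (7, 51), (8, 39), (9, 51), (10, 20), (13, 11), (14, 13), (15, 53), (16, 1)] -> pick v2 -> 50
v18: WRITE b=16  (b history now [(2, 50), (6, 47), (7, 51), (8, 39), (9, 51), (10, 20), (13, 11), (14, 13), (15, 53), (16, 1), (18, 16)])
v19: WRITE b=40  (b history now [(2, 50), (6, 47), (7, 51), (8, 39), (9, 51), (10, 20), (13, 11), (14, 13), (15, 53), (16, 1), (18, 16), (19, 40)])
Read results in order: ['24', '50', '50']
NONE count = 0

Answer: 0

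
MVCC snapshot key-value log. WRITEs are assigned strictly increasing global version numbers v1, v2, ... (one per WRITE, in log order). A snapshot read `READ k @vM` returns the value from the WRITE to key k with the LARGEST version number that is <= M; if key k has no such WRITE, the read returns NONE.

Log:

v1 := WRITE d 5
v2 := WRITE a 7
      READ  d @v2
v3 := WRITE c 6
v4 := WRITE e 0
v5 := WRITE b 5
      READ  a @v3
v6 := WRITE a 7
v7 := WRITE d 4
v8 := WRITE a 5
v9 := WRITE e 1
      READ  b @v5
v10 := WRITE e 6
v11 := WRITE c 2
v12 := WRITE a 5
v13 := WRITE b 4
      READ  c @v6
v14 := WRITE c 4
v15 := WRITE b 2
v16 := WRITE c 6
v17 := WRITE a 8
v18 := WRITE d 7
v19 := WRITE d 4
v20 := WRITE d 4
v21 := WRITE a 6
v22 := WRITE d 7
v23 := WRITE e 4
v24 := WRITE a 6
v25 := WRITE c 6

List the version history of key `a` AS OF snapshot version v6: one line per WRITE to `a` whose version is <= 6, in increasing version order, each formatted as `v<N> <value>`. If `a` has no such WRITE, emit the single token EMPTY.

Answer: v2 7
v6 7

Derivation:
Scan writes for key=a with version <= 6:
  v1 WRITE d 5 -> skip
  v2 WRITE a 7 -> keep
  v3 WRITE c 6 -> skip
  v4 WRITE e 0 -> skip
  v5 WRITE b 5 -> skip
  v6 WRITE a 7 -> keep
  v7 WRITE d 4 -> skip
  v8 WRITE a 5 -> drop (> snap)
  v9 WRITE e 1 -> skip
  v10 WRITE e 6 -> skip
  v11 WRITE c 2 -> skip
  v12 WRITE a 5 -> drop (> snap)
  v13 WRITE b 4 -> skip
  v14 WRITE c 4 -> skip
  v15 WRITE b 2 -> skip
  v16 WRITE c 6 -> skip
  v17 WRITE a 8 -> drop (> snap)
  v18 WRITE d 7 -> skip
  v19 WRITE d 4 -> skip
  v20 WRITE d 4 -> skip
  v21 WRITE a 6 -> drop (> snap)
  v22 WRITE d 7 -> skip
  v23 WRITE e 4 -> skip
  v24 WRITE a 6 -> drop (> snap)
  v25 WRITE c 6 -> skip
Collected: [(2, 7), (6, 7)]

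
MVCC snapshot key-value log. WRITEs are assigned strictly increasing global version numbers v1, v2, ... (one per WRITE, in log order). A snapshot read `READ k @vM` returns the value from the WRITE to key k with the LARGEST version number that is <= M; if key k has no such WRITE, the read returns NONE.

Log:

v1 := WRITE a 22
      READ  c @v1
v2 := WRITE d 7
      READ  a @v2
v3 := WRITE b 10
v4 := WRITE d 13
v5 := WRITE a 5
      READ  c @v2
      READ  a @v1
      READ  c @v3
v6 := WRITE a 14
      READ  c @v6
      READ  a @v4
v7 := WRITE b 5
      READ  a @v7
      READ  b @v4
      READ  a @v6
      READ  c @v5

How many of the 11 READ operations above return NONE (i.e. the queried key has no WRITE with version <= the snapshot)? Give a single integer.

Answer: 5

Derivation:
v1: WRITE a=22  (a history now [(1, 22)])
READ c @v1: history=[] -> no version <= 1 -> NONE
v2: WRITE d=7  (d history now [(2, 7)])
READ a @v2: history=[(1, 22)] -> pick v1 -> 22
v3: WRITE b=10  (b history now [(3, 10)])
v4: WRITE d=13  (d history now [(2, 7), (4, 13)])
v5: WRITE a=5  (a history now [(1, 22), (5, 5)])
READ c @v2: history=[] -> no version <= 2 -> NONE
READ a @v1: history=[(1, 22), (5, 5)] -> pick v1 -> 22
READ c @v3: history=[] -> no version <= 3 -> NONE
v6: WRITE a=14  (a history now [(1, 22), (5, 5), (6, 14)])
READ c @v6: history=[] -> no version <= 6 -> NONE
READ a @v4: history=[(1, 22), (5, 5), (6, 14)] -> pick v1 -> 22
v7: WRITE b=5  (b history now [(3, 10), (7, 5)])
READ a @v7: history=[(1, 22), (5, 5), (6, 14)] -> pick v6 -> 14
READ b @v4: history=[(3, 10), (7, 5)] -> pick v3 -> 10
READ a @v6: history=[(1, 22), (5, 5), (6, 14)] -> pick v6 -> 14
READ c @v5: history=[] -> no version <= 5 -> NONE
Read results in order: ['NONE', '22', 'NONE', '22', 'NONE', 'NONE', '22', '14', '10', '14', 'NONE']
NONE count = 5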